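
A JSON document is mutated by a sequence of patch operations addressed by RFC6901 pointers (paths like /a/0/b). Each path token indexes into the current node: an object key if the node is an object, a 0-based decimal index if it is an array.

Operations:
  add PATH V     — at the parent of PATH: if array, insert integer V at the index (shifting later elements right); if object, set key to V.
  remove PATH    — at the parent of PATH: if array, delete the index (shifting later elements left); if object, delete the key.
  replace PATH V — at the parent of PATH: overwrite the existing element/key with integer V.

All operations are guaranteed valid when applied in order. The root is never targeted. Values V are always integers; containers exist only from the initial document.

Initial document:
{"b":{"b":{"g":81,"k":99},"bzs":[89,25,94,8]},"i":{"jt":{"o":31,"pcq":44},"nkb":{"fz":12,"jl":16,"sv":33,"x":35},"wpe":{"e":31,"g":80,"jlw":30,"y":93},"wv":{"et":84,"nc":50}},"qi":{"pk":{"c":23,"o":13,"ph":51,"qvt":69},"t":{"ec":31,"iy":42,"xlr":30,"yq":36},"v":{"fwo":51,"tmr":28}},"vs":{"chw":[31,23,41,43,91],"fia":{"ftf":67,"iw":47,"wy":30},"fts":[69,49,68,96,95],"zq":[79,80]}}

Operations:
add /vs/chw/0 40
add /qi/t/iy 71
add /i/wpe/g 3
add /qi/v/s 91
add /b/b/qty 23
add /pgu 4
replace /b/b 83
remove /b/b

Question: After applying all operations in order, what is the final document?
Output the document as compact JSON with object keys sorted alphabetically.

Answer: {"b":{"bzs":[89,25,94,8]},"i":{"jt":{"o":31,"pcq":44},"nkb":{"fz":12,"jl":16,"sv":33,"x":35},"wpe":{"e":31,"g":3,"jlw":30,"y":93},"wv":{"et":84,"nc":50}},"pgu":4,"qi":{"pk":{"c":23,"o":13,"ph":51,"qvt":69},"t":{"ec":31,"iy":71,"xlr":30,"yq":36},"v":{"fwo":51,"s":91,"tmr":28}},"vs":{"chw":[40,31,23,41,43,91],"fia":{"ftf":67,"iw":47,"wy":30},"fts":[69,49,68,96,95],"zq":[79,80]}}

Derivation:
After op 1 (add /vs/chw/0 40): {"b":{"b":{"g":81,"k":99},"bzs":[89,25,94,8]},"i":{"jt":{"o":31,"pcq":44},"nkb":{"fz":12,"jl":16,"sv":33,"x":35},"wpe":{"e":31,"g":80,"jlw":30,"y":93},"wv":{"et":84,"nc":50}},"qi":{"pk":{"c":23,"o":13,"ph":51,"qvt":69},"t":{"ec":31,"iy":42,"xlr":30,"yq":36},"v":{"fwo":51,"tmr":28}},"vs":{"chw":[40,31,23,41,43,91],"fia":{"ftf":67,"iw":47,"wy":30},"fts":[69,49,68,96,95],"zq":[79,80]}}
After op 2 (add /qi/t/iy 71): {"b":{"b":{"g":81,"k":99},"bzs":[89,25,94,8]},"i":{"jt":{"o":31,"pcq":44},"nkb":{"fz":12,"jl":16,"sv":33,"x":35},"wpe":{"e":31,"g":80,"jlw":30,"y":93},"wv":{"et":84,"nc":50}},"qi":{"pk":{"c":23,"o":13,"ph":51,"qvt":69},"t":{"ec":31,"iy":71,"xlr":30,"yq":36},"v":{"fwo":51,"tmr":28}},"vs":{"chw":[40,31,23,41,43,91],"fia":{"ftf":67,"iw":47,"wy":30},"fts":[69,49,68,96,95],"zq":[79,80]}}
After op 3 (add /i/wpe/g 3): {"b":{"b":{"g":81,"k":99},"bzs":[89,25,94,8]},"i":{"jt":{"o":31,"pcq":44},"nkb":{"fz":12,"jl":16,"sv":33,"x":35},"wpe":{"e":31,"g":3,"jlw":30,"y":93},"wv":{"et":84,"nc":50}},"qi":{"pk":{"c":23,"o":13,"ph":51,"qvt":69},"t":{"ec":31,"iy":71,"xlr":30,"yq":36},"v":{"fwo":51,"tmr":28}},"vs":{"chw":[40,31,23,41,43,91],"fia":{"ftf":67,"iw":47,"wy":30},"fts":[69,49,68,96,95],"zq":[79,80]}}
After op 4 (add /qi/v/s 91): {"b":{"b":{"g":81,"k":99},"bzs":[89,25,94,8]},"i":{"jt":{"o":31,"pcq":44},"nkb":{"fz":12,"jl":16,"sv":33,"x":35},"wpe":{"e":31,"g":3,"jlw":30,"y":93},"wv":{"et":84,"nc":50}},"qi":{"pk":{"c":23,"o":13,"ph":51,"qvt":69},"t":{"ec":31,"iy":71,"xlr":30,"yq":36},"v":{"fwo":51,"s":91,"tmr":28}},"vs":{"chw":[40,31,23,41,43,91],"fia":{"ftf":67,"iw":47,"wy":30},"fts":[69,49,68,96,95],"zq":[79,80]}}
After op 5 (add /b/b/qty 23): {"b":{"b":{"g":81,"k":99,"qty":23},"bzs":[89,25,94,8]},"i":{"jt":{"o":31,"pcq":44},"nkb":{"fz":12,"jl":16,"sv":33,"x":35},"wpe":{"e":31,"g":3,"jlw":30,"y":93},"wv":{"et":84,"nc":50}},"qi":{"pk":{"c":23,"o":13,"ph":51,"qvt":69},"t":{"ec":31,"iy":71,"xlr":30,"yq":36},"v":{"fwo":51,"s":91,"tmr":28}},"vs":{"chw":[40,31,23,41,43,91],"fia":{"ftf":67,"iw":47,"wy":30},"fts":[69,49,68,96,95],"zq":[79,80]}}
After op 6 (add /pgu 4): {"b":{"b":{"g":81,"k":99,"qty":23},"bzs":[89,25,94,8]},"i":{"jt":{"o":31,"pcq":44},"nkb":{"fz":12,"jl":16,"sv":33,"x":35},"wpe":{"e":31,"g":3,"jlw":30,"y":93},"wv":{"et":84,"nc":50}},"pgu":4,"qi":{"pk":{"c":23,"o":13,"ph":51,"qvt":69},"t":{"ec":31,"iy":71,"xlr":30,"yq":36},"v":{"fwo":51,"s":91,"tmr":28}},"vs":{"chw":[40,31,23,41,43,91],"fia":{"ftf":67,"iw":47,"wy":30},"fts":[69,49,68,96,95],"zq":[79,80]}}
After op 7 (replace /b/b 83): {"b":{"b":83,"bzs":[89,25,94,8]},"i":{"jt":{"o":31,"pcq":44},"nkb":{"fz":12,"jl":16,"sv":33,"x":35},"wpe":{"e":31,"g":3,"jlw":30,"y":93},"wv":{"et":84,"nc":50}},"pgu":4,"qi":{"pk":{"c":23,"o":13,"ph":51,"qvt":69},"t":{"ec":31,"iy":71,"xlr":30,"yq":36},"v":{"fwo":51,"s":91,"tmr":28}},"vs":{"chw":[40,31,23,41,43,91],"fia":{"ftf":67,"iw":47,"wy":30},"fts":[69,49,68,96,95],"zq":[79,80]}}
After op 8 (remove /b/b): {"b":{"bzs":[89,25,94,8]},"i":{"jt":{"o":31,"pcq":44},"nkb":{"fz":12,"jl":16,"sv":33,"x":35},"wpe":{"e":31,"g":3,"jlw":30,"y":93},"wv":{"et":84,"nc":50}},"pgu":4,"qi":{"pk":{"c":23,"o":13,"ph":51,"qvt":69},"t":{"ec":31,"iy":71,"xlr":30,"yq":36},"v":{"fwo":51,"s":91,"tmr":28}},"vs":{"chw":[40,31,23,41,43,91],"fia":{"ftf":67,"iw":47,"wy":30},"fts":[69,49,68,96,95],"zq":[79,80]}}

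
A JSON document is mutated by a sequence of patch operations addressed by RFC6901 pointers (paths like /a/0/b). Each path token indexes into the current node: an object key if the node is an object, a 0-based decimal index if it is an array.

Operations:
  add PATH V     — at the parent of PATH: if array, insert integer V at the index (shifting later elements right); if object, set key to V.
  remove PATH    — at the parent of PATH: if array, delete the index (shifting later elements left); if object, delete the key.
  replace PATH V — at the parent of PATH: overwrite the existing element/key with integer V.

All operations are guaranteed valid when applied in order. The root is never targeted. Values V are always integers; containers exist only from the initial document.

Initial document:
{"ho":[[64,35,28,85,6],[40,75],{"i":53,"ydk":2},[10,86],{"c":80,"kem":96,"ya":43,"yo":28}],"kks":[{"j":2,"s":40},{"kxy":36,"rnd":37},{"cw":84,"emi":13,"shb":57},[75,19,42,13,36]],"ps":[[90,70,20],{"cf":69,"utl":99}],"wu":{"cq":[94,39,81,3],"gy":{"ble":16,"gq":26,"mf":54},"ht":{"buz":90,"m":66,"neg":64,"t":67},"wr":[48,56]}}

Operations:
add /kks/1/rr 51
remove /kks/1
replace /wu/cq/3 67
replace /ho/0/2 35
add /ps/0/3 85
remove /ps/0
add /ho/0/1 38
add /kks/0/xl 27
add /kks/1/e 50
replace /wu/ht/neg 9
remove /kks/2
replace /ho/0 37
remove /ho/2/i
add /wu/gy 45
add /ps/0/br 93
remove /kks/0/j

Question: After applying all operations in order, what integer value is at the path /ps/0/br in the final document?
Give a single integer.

Answer: 93

Derivation:
After op 1 (add /kks/1/rr 51): {"ho":[[64,35,28,85,6],[40,75],{"i":53,"ydk":2},[10,86],{"c":80,"kem":96,"ya":43,"yo":28}],"kks":[{"j":2,"s":40},{"kxy":36,"rnd":37,"rr":51},{"cw":84,"emi":13,"shb":57},[75,19,42,13,36]],"ps":[[90,70,20],{"cf":69,"utl":99}],"wu":{"cq":[94,39,81,3],"gy":{"ble":16,"gq":26,"mf":54},"ht":{"buz":90,"m":66,"neg":64,"t":67},"wr":[48,56]}}
After op 2 (remove /kks/1): {"ho":[[64,35,28,85,6],[40,75],{"i":53,"ydk":2},[10,86],{"c":80,"kem":96,"ya":43,"yo":28}],"kks":[{"j":2,"s":40},{"cw":84,"emi":13,"shb":57},[75,19,42,13,36]],"ps":[[90,70,20],{"cf":69,"utl":99}],"wu":{"cq":[94,39,81,3],"gy":{"ble":16,"gq":26,"mf":54},"ht":{"buz":90,"m":66,"neg":64,"t":67},"wr":[48,56]}}
After op 3 (replace /wu/cq/3 67): {"ho":[[64,35,28,85,6],[40,75],{"i":53,"ydk":2},[10,86],{"c":80,"kem":96,"ya":43,"yo":28}],"kks":[{"j":2,"s":40},{"cw":84,"emi":13,"shb":57},[75,19,42,13,36]],"ps":[[90,70,20],{"cf":69,"utl":99}],"wu":{"cq":[94,39,81,67],"gy":{"ble":16,"gq":26,"mf":54},"ht":{"buz":90,"m":66,"neg":64,"t":67},"wr":[48,56]}}
After op 4 (replace /ho/0/2 35): {"ho":[[64,35,35,85,6],[40,75],{"i":53,"ydk":2},[10,86],{"c":80,"kem":96,"ya":43,"yo":28}],"kks":[{"j":2,"s":40},{"cw":84,"emi":13,"shb":57},[75,19,42,13,36]],"ps":[[90,70,20],{"cf":69,"utl":99}],"wu":{"cq":[94,39,81,67],"gy":{"ble":16,"gq":26,"mf":54},"ht":{"buz":90,"m":66,"neg":64,"t":67},"wr":[48,56]}}
After op 5 (add /ps/0/3 85): {"ho":[[64,35,35,85,6],[40,75],{"i":53,"ydk":2},[10,86],{"c":80,"kem":96,"ya":43,"yo":28}],"kks":[{"j":2,"s":40},{"cw":84,"emi":13,"shb":57},[75,19,42,13,36]],"ps":[[90,70,20,85],{"cf":69,"utl":99}],"wu":{"cq":[94,39,81,67],"gy":{"ble":16,"gq":26,"mf":54},"ht":{"buz":90,"m":66,"neg":64,"t":67},"wr":[48,56]}}
After op 6 (remove /ps/0): {"ho":[[64,35,35,85,6],[40,75],{"i":53,"ydk":2},[10,86],{"c":80,"kem":96,"ya":43,"yo":28}],"kks":[{"j":2,"s":40},{"cw":84,"emi":13,"shb":57},[75,19,42,13,36]],"ps":[{"cf":69,"utl":99}],"wu":{"cq":[94,39,81,67],"gy":{"ble":16,"gq":26,"mf":54},"ht":{"buz":90,"m":66,"neg":64,"t":67},"wr":[48,56]}}
After op 7 (add /ho/0/1 38): {"ho":[[64,38,35,35,85,6],[40,75],{"i":53,"ydk":2},[10,86],{"c":80,"kem":96,"ya":43,"yo":28}],"kks":[{"j":2,"s":40},{"cw":84,"emi":13,"shb":57},[75,19,42,13,36]],"ps":[{"cf":69,"utl":99}],"wu":{"cq":[94,39,81,67],"gy":{"ble":16,"gq":26,"mf":54},"ht":{"buz":90,"m":66,"neg":64,"t":67},"wr":[48,56]}}
After op 8 (add /kks/0/xl 27): {"ho":[[64,38,35,35,85,6],[40,75],{"i":53,"ydk":2},[10,86],{"c":80,"kem":96,"ya":43,"yo":28}],"kks":[{"j":2,"s":40,"xl":27},{"cw":84,"emi":13,"shb":57},[75,19,42,13,36]],"ps":[{"cf":69,"utl":99}],"wu":{"cq":[94,39,81,67],"gy":{"ble":16,"gq":26,"mf":54},"ht":{"buz":90,"m":66,"neg":64,"t":67},"wr":[48,56]}}
After op 9 (add /kks/1/e 50): {"ho":[[64,38,35,35,85,6],[40,75],{"i":53,"ydk":2},[10,86],{"c":80,"kem":96,"ya":43,"yo":28}],"kks":[{"j":2,"s":40,"xl":27},{"cw":84,"e":50,"emi":13,"shb":57},[75,19,42,13,36]],"ps":[{"cf":69,"utl":99}],"wu":{"cq":[94,39,81,67],"gy":{"ble":16,"gq":26,"mf":54},"ht":{"buz":90,"m":66,"neg":64,"t":67},"wr":[48,56]}}
After op 10 (replace /wu/ht/neg 9): {"ho":[[64,38,35,35,85,6],[40,75],{"i":53,"ydk":2},[10,86],{"c":80,"kem":96,"ya":43,"yo":28}],"kks":[{"j":2,"s":40,"xl":27},{"cw":84,"e":50,"emi":13,"shb":57},[75,19,42,13,36]],"ps":[{"cf":69,"utl":99}],"wu":{"cq":[94,39,81,67],"gy":{"ble":16,"gq":26,"mf":54},"ht":{"buz":90,"m":66,"neg":9,"t":67},"wr":[48,56]}}
After op 11 (remove /kks/2): {"ho":[[64,38,35,35,85,6],[40,75],{"i":53,"ydk":2},[10,86],{"c":80,"kem":96,"ya":43,"yo":28}],"kks":[{"j":2,"s":40,"xl":27},{"cw":84,"e":50,"emi":13,"shb":57}],"ps":[{"cf":69,"utl":99}],"wu":{"cq":[94,39,81,67],"gy":{"ble":16,"gq":26,"mf":54},"ht":{"buz":90,"m":66,"neg":9,"t":67},"wr":[48,56]}}
After op 12 (replace /ho/0 37): {"ho":[37,[40,75],{"i":53,"ydk":2},[10,86],{"c":80,"kem":96,"ya":43,"yo":28}],"kks":[{"j":2,"s":40,"xl":27},{"cw":84,"e":50,"emi":13,"shb":57}],"ps":[{"cf":69,"utl":99}],"wu":{"cq":[94,39,81,67],"gy":{"ble":16,"gq":26,"mf":54},"ht":{"buz":90,"m":66,"neg":9,"t":67},"wr":[48,56]}}
After op 13 (remove /ho/2/i): {"ho":[37,[40,75],{"ydk":2},[10,86],{"c":80,"kem":96,"ya":43,"yo":28}],"kks":[{"j":2,"s":40,"xl":27},{"cw":84,"e":50,"emi":13,"shb":57}],"ps":[{"cf":69,"utl":99}],"wu":{"cq":[94,39,81,67],"gy":{"ble":16,"gq":26,"mf":54},"ht":{"buz":90,"m":66,"neg":9,"t":67},"wr":[48,56]}}
After op 14 (add /wu/gy 45): {"ho":[37,[40,75],{"ydk":2},[10,86],{"c":80,"kem":96,"ya":43,"yo":28}],"kks":[{"j":2,"s":40,"xl":27},{"cw":84,"e":50,"emi":13,"shb":57}],"ps":[{"cf":69,"utl":99}],"wu":{"cq":[94,39,81,67],"gy":45,"ht":{"buz":90,"m":66,"neg":9,"t":67},"wr":[48,56]}}
After op 15 (add /ps/0/br 93): {"ho":[37,[40,75],{"ydk":2},[10,86],{"c":80,"kem":96,"ya":43,"yo":28}],"kks":[{"j":2,"s":40,"xl":27},{"cw":84,"e":50,"emi":13,"shb":57}],"ps":[{"br":93,"cf":69,"utl":99}],"wu":{"cq":[94,39,81,67],"gy":45,"ht":{"buz":90,"m":66,"neg":9,"t":67},"wr":[48,56]}}
After op 16 (remove /kks/0/j): {"ho":[37,[40,75],{"ydk":2},[10,86],{"c":80,"kem":96,"ya":43,"yo":28}],"kks":[{"s":40,"xl":27},{"cw":84,"e":50,"emi":13,"shb":57}],"ps":[{"br":93,"cf":69,"utl":99}],"wu":{"cq":[94,39,81,67],"gy":45,"ht":{"buz":90,"m":66,"neg":9,"t":67},"wr":[48,56]}}
Value at /ps/0/br: 93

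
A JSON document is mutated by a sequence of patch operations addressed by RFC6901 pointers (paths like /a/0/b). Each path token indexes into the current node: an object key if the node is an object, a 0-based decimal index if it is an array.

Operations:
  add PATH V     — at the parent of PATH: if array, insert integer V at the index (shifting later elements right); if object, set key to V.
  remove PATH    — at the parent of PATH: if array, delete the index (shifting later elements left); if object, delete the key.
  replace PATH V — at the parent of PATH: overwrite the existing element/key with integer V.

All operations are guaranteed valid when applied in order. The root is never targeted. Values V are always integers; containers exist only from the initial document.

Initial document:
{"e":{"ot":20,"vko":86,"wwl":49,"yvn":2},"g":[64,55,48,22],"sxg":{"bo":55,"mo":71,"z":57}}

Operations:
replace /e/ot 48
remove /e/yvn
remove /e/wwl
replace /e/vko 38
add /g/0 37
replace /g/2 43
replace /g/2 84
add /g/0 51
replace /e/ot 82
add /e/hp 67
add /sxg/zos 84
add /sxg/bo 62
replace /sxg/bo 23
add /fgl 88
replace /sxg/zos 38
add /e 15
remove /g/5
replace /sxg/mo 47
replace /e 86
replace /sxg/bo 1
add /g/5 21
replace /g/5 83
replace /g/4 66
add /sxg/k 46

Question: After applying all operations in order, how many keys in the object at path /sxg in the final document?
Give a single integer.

Answer: 5

Derivation:
After op 1 (replace /e/ot 48): {"e":{"ot":48,"vko":86,"wwl":49,"yvn":2},"g":[64,55,48,22],"sxg":{"bo":55,"mo":71,"z":57}}
After op 2 (remove /e/yvn): {"e":{"ot":48,"vko":86,"wwl":49},"g":[64,55,48,22],"sxg":{"bo":55,"mo":71,"z":57}}
After op 3 (remove /e/wwl): {"e":{"ot":48,"vko":86},"g":[64,55,48,22],"sxg":{"bo":55,"mo":71,"z":57}}
After op 4 (replace /e/vko 38): {"e":{"ot":48,"vko":38},"g":[64,55,48,22],"sxg":{"bo":55,"mo":71,"z":57}}
After op 5 (add /g/0 37): {"e":{"ot":48,"vko":38},"g":[37,64,55,48,22],"sxg":{"bo":55,"mo":71,"z":57}}
After op 6 (replace /g/2 43): {"e":{"ot":48,"vko":38},"g":[37,64,43,48,22],"sxg":{"bo":55,"mo":71,"z":57}}
After op 7 (replace /g/2 84): {"e":{"ot":48,"vko":38},"g":[37,64,84,48,22],"sxg":{"bo":55,"mo":71,"z":57}}
After op 8 (add /g/0 51): {"e":{"ot":48,"vko":38},"g":[51,37,64,84,48,22],"sxg":{"bo":55,"mo":71,"z":57}}
After op 9 (replace /e/ot 82): {"e":{"ot":82,"vko":38},"g":[51,37,64,84,48,22],"sxg":{"bo":55,"mo":71,"z":57}}
After op 10 (add /e/hp 67): {"e":{"hp":67,"ot":82,"vko":38},"g":[51,37,64,84,48,22],"sxg":{"bo":55,"mo":71,"z":57}}
After op 11 (add /sxg/zos 84): {"e":{"hp":67,"ot":82,"vko":38},"g":[51,37,64,84,48,22],"sxg":{"bo":55,"mo":71,"z":57,"zos":84}}
After op 12 (add /sxg/bo 62): {"e":{"hp":67,"ot":82,"vko":38},"g":[51,37,64,84,48,22],"sxg":{"bo":62,"mo":71,"z":57,"zos":84}}
After op 13 (replace /sxg/bo 23): {"e":{"hp":67,"ot":82,"vko":38},"g":[51,37,64,84,48,22],"sxg":{"bo":23,"mo":71,"z":57,"zos":84}}
After op 14 (add /fgl 88): {"e":{"hp":67,"ot":82,"vko":38},"fgl":88,"g":[51,37,64,84,48,22],"sxg":{"bo":23,"mo":71,"z":57,"zos":84}}
After op 15 (replace /sxg/zos 38): {"e":{"hp":67,"ot":82,"vko":38},"fgl":88,"g":[51,37,64,84,48,22],"sxg":{"bo":23,"mo":71,"z":57,"zos":38}}
After op 16 (add /e 15): {"e":15,"fgl":88,"g":[51,37,64,84,48,22],"sxg":{"bo":23,"mo":71,"z":57,"zos":38}}
After op 17 (remove /g/5): {"e":15,"fgl":88,"g":[51,37,64,84,48],"sxg":{"bo":23,"mo":71,"z":57,"zos":38}}
After op 18 (replace /sxg/mo 47): {"e":15,"fgl":88,"g":[51,37,64,84,48],"sxg":{"bo":23,"mo":47,"z":57,"zos":38}}
After op 19 (replace /e 86): {"e":86,"fgl":88,"g":[51,37,64,84,48],"sxg":{"bo":23,"mo":47,"z":57,"zos":38}}
After op 20 (replace /sxg/bo 1): {"e":86,"fgl":88,"g":[51,37,64,84,48],"sxg":{"bo":1,"mo":47,"z":57,"zos":38}}
After op 21 (add /g/5 21): {"e":86,"fgl":88,"g":[51,37,64,84,48,21],"sxg":{"bo":1,"mo":47,"z":57,"zos":38}}
After op 22 (replace /g/5 83): {"e":86,"fgl":88,"g":[51,37,64,84,48,83],"sxg":{"bo":1,"mo":47,"z":57,"zos":38}}
After op 23 (replace /g/4 66): {"e":86,"fgl":88,"g":[51,37,64,84,66,83],"sxg":{"bo":1,"mo":47,"z":57,"zos":38}}
After op 24 (add /sxg/k 46): {"e":86,"fgl":88,"g":[51,37,64,84,66,83],"sxg":{"bo":1,"k":46,"mo":47,"z":57,"zos":38}}
Size at path /sxg: 5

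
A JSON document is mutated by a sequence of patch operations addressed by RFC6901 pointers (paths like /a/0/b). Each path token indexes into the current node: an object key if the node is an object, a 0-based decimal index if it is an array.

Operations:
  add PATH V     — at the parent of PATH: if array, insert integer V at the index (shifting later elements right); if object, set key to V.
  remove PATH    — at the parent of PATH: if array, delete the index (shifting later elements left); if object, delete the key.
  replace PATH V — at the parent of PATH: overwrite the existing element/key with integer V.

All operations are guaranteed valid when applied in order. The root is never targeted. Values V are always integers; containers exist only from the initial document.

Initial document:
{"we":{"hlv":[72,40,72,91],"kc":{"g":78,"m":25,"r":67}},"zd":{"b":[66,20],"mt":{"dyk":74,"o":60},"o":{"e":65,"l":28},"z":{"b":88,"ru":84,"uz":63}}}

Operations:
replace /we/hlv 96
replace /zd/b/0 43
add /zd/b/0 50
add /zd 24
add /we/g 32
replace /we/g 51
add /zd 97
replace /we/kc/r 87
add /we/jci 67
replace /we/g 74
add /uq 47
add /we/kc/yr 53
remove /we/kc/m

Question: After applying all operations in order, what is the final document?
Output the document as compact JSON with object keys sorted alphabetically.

After op 1 (replace /we/hlv 96): {"we":{"hlv":96,"kc":{"g":78,"m":25,"r":67}},"zd":{"b":[66,20],"mt":{"dyk":74,"o":60},"o":{"e":65,"l":28},"z":{"b":88,"ru":84,"uz":63}}}
After op 2 (replace /zd/b/0 43): {"we":{"hlv":96,"kc":{"g":78,"m":25,"r":67}},"zd":{"b":[43,20],"mt":{"dyk":74,"o":60},"o":{"e":65,"l":28},"z":{"b":88,"ru":84,"uz":63}}}
After op 3 (add /zd/b/0 50): {"we":{"hlv":96,"kc":{"g":78,"m":25,"r":67}},"zd":{"b":[50,43,20],"mt":{"dyk":74,"o":60},"o":{"e":65,"l":28},"z":{"b":88,"ru":84,"uz":63}}}
After op 4 (add /zd 24): {"we":{"hlv":96,"kc":{"g":78,"m":25,"r":67}},"zd":24}
After op 5 (add /we/g 32): {"we":{"g":32,"hlv":96,"kc":{"g":78,"m":25,"r":67}},"zd":24}
After op 6 (replace /we/g 51): {"we":{"g":51,"hlv":96,"kc":{"g":78,"m":25,"r":67}},"zd":24}
After op 7 (add /zd 97): {"we":{"g":51,"hlv":96,"kc":{"g":78,"m":25,"r":67}},"zd":97}
After op 8 (replace /we/kc/r 87): {"we":{"g":51,"hlv":96,"kc":{"g":78,"m":25,"r":87}},"zd":97}
After op 9 (add /we/jci 67): {"we":{"g":51,"hlv":96,"jci":67,"kc":{"g":78,"m":25,"r":87}},"zd":97}
After op 10 (replace /we/g 74): {"we":{"g":74,"hlv":96,"jci":67,"kc":{"g":78,"m":25,"r":87}},"zd":97}
After op 11 (add /uq 47): {"uq":47,"we":{"g":74,"hlv":96,"jci":67,"kc":{"g":78,"m":25,"r":87}},"zd":97}
After op 12 (add /we/kc/yr 53): {"uq":47,"we":{"g":74,"hlv":96,"jci":67,"kc":{"g":78,"m":25,"r":87,"yr":53}},"zd":97}
After op 13 (remove /we/kc/m): {"uq":47,"we":{"g":74,"hlv":96,"jci":67,"kc":{"g":78,"r":87,"yr":53}},"zd":97}

Answer: {"uq":47,"we":{"g":74,"hlv":96,"jci":67,"kc":{"g":78,"r":87,"yr":53}},"zd":97}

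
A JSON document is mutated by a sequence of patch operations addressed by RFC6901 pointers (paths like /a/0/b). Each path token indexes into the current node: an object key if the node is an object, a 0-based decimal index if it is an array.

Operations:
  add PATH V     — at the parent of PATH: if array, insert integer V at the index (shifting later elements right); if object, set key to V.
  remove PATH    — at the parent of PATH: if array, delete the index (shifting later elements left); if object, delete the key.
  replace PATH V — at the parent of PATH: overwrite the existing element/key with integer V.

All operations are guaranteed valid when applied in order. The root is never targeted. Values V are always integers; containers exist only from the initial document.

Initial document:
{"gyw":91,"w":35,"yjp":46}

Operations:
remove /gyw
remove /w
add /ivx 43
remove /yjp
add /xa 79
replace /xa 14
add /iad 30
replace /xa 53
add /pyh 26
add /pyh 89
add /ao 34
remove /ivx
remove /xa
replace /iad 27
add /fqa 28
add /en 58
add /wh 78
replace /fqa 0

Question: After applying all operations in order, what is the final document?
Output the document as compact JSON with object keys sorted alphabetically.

Answer: {"ao":34,"en":58,"fqa":0,"iad":27,"pyh":89,"wh":78}

Derivation:
After op 1 (remove /gyw): {"w":35,"yjp":46}
After op 2 (remove /w): {"yjp":46}
After op 3 (add /ivx 43): {"ivx":43,"yjp":46}
After op 4 (remove /yjp): {"ivx":43}
After op 5 (add /xa 79): {"ivx":43,"xa":79}
After op 6 (replace /xa 14): {"ivx":43,"xa":14}
After op 7 (add /iad 30): {"iad":30,"ivx":43,"xa":14}
After op 8 (replace /xa 53): {"iad":30,"ivx":43,"xa":53}
After op 9 (add /pyh 26): {"iad":30,"ivx":43,"pyh":26,"xa":53}
After op 10 (add /pyh 89): {"iad":30,"ivx":43,"pyh":89,"xa":53}
After op 11 (add /ao 34): {"ao":34,"iad":30,"ivx":43,"pyh":89,"xa":53}
After op 12 (remove /ivx): {"ao":34,"iad":30,"pyh":89,"xa":53}
After op 13 (remove /xa): {"ao":34,"iad":30,"pyh":89}
After op 14 (replace /iad 27): {"ao":34,"iad":27,"pyh":89}
After op 15 (add /fqa 28): {"ao":34,"fqa":28,"iad":27,"pyh":89}
After op 16 (add /en 58): {"ao":34,"en":58,"fqa":28,"iad":27,"pyh":89}
After op 17 (add /wh 78): {"ao":34,"en":58,"fqa":28,"iad":27,"pyh":89,"wh":78}
After op 18 (replace /fqa 0): {"ao":34,"en":58,"fqa":0,"iad":27,"pyh":89,"wh":78}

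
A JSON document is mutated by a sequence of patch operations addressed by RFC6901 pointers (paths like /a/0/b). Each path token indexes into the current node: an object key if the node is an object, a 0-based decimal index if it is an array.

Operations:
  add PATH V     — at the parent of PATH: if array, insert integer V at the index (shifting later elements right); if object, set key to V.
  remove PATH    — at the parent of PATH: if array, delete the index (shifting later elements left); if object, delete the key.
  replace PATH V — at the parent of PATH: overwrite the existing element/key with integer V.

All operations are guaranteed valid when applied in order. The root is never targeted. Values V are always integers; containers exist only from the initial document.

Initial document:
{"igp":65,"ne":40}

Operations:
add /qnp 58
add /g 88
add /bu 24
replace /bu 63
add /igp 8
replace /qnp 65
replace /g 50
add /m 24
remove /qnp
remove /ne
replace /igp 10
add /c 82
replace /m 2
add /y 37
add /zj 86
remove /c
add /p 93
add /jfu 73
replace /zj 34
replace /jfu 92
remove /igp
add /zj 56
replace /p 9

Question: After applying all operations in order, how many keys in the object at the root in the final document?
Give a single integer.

After op 1 (add /qnp 58): {"igp":65,"ne":40,"qnp":58}
After op 2 (add /g 88): {"g":88,"igp":65,"ne":40,"qnp":58}
After op 3 (add /bu 24): {"bu":24,"g":88,"igp":65,"ne":40,"qnp":58}
After op 4 (replace /bu 63): {"bu":63,"g":88,"igp":65,"ne":40,"qnp":58}
After op 5 (add /igp 8): {"bu":63,"g":88,"igp":8,"ne":40,"qnp":58}
After op 6 (replace /qnp 65): {"bu":63,"g":88,"igp":8,"ne":40,"qnp":65}
After op 7 (replace /g 50): {"bu":63,"g":50,"igp":8,"ne":40,"qnp":65}
After op 8 (add /m 24): {"bu":63,"g":50,"igp":8,"m":24,"ne":40,"qnp":65}
After op 9 (remove /qnp): {"bu":63,"g":50,"igp":8,"m":24,"ne":40}
After op 10 (remove /ne): {"bu":63,"g":50,"igp":8,"m":24}
After op 11 (replace /igp 10): {"bu":63,"g":50,"igp":10,"m":24}
After op 12 (add /c 82): {"bu":63,"c":82,"g":50,"igp":10,"m":24}
After op 13 (replace /m 2): {"bu":63,"c":82,"g":50,"igp":10,"m":2}
After op 14 (add /y 37): {"bu":63,"c":82,"g":50,"igp":10,"m":2,"y":37}
After op 15 (add /zj 86): {"bu":63,"c":82,"g":50,"igp":10,"m":2,"y":37,"zj":86}
After op 16 (remove /c): {"bu":63,"g":50,"igp":10,"m":2,"y":37,"zj":86}
After op 17 (add /p 93): {"bu":63,"g":50,"igp":10,"m":2,"p":93,"y":37,"zj":86}
After op 18 (add /jfu 73): {"bu":63,"g":50,"igp":10,"jfu":73,"m":2,"p":93,"y":37,"zj":86}
After op 19 (replace /zj 34): {"bu":63,"g":50,"igp":10,"jfu":73,"m":2,"p":93,"y":37,"zj":34}
After op 20 (replace /jfu 92): {"bu":63,"g":50,"igp":10,"jfu":92,"m":2,"p":93,"y":37,"zj":34}
After op 21 (remove /igp): {"bu":63,"g":50,"jfu":92,"m":2,"p":93,"y":37,"zj":34}
After op 22 (add /zj 56): {"bu":63,"g":50,"jfu":92,"m":2,"p":93,"y":37,"zj":56}
After op 23 (replace /p 9): {"bu":63,"g":50,"jfu":92,"m":2,"p":9,"y":37,"zj":56}
Size at the root: 7

Answer: 7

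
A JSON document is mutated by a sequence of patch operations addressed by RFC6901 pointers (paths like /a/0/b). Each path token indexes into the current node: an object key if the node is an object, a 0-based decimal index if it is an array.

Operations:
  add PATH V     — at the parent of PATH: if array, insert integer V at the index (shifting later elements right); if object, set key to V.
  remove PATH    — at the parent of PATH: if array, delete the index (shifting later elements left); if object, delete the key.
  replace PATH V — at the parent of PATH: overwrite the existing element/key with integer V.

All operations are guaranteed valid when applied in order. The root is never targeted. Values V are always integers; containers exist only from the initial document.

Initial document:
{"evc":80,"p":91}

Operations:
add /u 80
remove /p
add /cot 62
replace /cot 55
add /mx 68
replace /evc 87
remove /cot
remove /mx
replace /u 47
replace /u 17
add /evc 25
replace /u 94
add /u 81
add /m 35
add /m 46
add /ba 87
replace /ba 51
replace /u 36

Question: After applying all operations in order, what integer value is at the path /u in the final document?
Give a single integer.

Answer: 36

Derivation:
After op 1 (add /u 80): {"evc":80,"p":91,"u":80}
After op 2 (remove /p): {"evc":80,"u":80}
After op 3 (add /cot 62): {"cot":62,"evc":80,"u":80}
After op 4 (replace /cot 55): {"cot":55,"evc":80,"u":80}
After op 5 (add /mx 68): {"cot":55,"evc":80,"mx":68,"u":80}
After op 6 (replace /evc 87): {"cot":55,"evc":87,"mx":68,"u":80}
After op 7 (remove /cot): {"evc":87,"mx":68,"u":80}
After op 8 (remove /mx): {"evc":87,"u":80}
After op 9 (replace /u 47): {"evc":87,"u":47}
After op 10 (replace /u 17): {"evc":87,"u":17}
After op 11 (add /evc 25): {"evc":25,"u":17}
After op 12 (replace /u 94): {"evc":25,"u":94}
After op 13 (add /u 81): {"evc":25,"u":81}
After op 14 (add /m 35): {"evc":25,"m":35,"u":81}
After op 15 (add /m 46): {"evc":25,"m":46,"u":81}
After op 16 (add /ba 87): {"ba":87,"evc":25,"m":46,"u":81}
After op 17 (replace /ba 51): {"ba":51,"evc":25,"m":46,"u":81}
After op 18 (replace /u 36): {"ba":51,"evc":25,"m":46,"u":36}
Value at /u: 36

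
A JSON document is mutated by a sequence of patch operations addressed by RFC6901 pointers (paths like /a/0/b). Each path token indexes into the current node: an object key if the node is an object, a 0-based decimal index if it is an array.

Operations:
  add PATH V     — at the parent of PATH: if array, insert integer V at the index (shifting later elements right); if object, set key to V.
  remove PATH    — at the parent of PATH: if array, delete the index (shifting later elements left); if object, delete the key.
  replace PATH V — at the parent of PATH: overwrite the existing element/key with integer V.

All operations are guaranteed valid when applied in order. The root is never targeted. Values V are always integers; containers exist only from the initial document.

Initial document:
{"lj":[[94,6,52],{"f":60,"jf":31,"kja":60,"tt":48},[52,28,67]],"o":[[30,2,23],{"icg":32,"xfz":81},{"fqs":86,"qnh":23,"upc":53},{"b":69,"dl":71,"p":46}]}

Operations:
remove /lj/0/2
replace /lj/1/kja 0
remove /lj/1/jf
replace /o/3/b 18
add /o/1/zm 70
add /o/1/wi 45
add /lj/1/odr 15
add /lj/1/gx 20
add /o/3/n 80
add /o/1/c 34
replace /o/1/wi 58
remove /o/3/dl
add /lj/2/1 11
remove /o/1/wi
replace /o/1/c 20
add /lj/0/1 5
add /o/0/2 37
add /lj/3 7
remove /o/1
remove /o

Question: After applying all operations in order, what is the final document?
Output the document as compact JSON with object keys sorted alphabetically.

After op 1 (remove /lj/0/2): {"lj":[[94,6],{"f":60,"jf":31,"kja":60,"tt":48},[52,28,67]],"o":[[30,2,23],{"icg":32,"xfz":81},{"fqs":86,"qnh":23,"upc":53},{"b":69,"dl":71,"p":46}]}
After op 2 (replace /lj/1/kja 0): {"lj":[[94,6],{"f":60,"jf":31,"kja":0,"tt":48},[52,28,67]],"o":[[30,2,23],{"icg":32,"xfz":81},{"fqs":86,"qnh":23,"upc":53},{"b":69,"dl":71,"p":46}]}
After op 3 (remove /lj/1/jf): {"lj":[[94,6],{"f":60,"kja":0,"tt":48},[52,28,67]],"o":[[30,2,23],{"icg":32,"xfz":81},{"fqs":86,"qnh":23,"upc":53},{"b":69,"dl":71,"p":46}]}
After op 4 (replace /o/3/b 18): {"lj":[[94,6],{"f":60,"kja":0,"tt":48},[52,28,67]],"o":[[30,2,23],{"icg":32,"xfz":81},{"fqs":86,"qnh":23,"upc":53},{"b":18,"dl":71,"p":46}]}
After op 5 (add /o/1/zm 70): {"lj":[[94,6],{"f":60,"kja":0,"tt":48},[52,28,67]],"o":[[30,2,23],{"icg":32,"xfz":81,"zm":70},{"fqs":86,"qnh":23,"upc":53},{"b":18,"dl":71,"p":46}]}
After op 6 (add /o/1/wi 45): {"lj":[[94,6],{"f":60,"kja":0,"tt":48},[52,28,67]],"o":[[30,2,23],{"icg":32,"wi":45,"xfz":81,"zm":70},{"fqs":86,"qnh":23,"upc":53},{"b":18,"dl":71,"p":46}]}
After op 7 (add /lj/1/odr 15): {"lj":[[94,6],{"f":60,"kja":0,"odr":15,"tt":48},[52,28,67]],"o":[[30,2,23],{"icg":32,"wi":45,"xfz":81,"zm":70},{"fqs":86,"qnh":23,"upc":53},{"b":18,"dl":71,"p":46}]}
After op 8 (add /lj/1/gx 20): {"lj":[[94,6],{"f":60,"gx":20,"kja":0,"odr":15,"tt":48},[52,28,67]],"o":[[30,2,23],{"icg":32,"wi":45,"xfz":81,"zm":70},{"fqs":86,"qnh":23,"upc":53},{"b":18,"dl":71,"p":46}]}
After op 9 (add /o/3/n 80): {"lj":[[94,6],{"f":60,"gx":20,"kja":0,"odr":15,"tt":48},[52,28,67]],"o":[[30,2,23],{"icg":32,"wi":45,"xfz":81,"zm":70},{"fqs":86,"qnh":23,"upc":53},{"b":18,"dl":71,"n":80,"p":46}]}
After op 10 (add /o/1/c 34): {"lj":[[94,6],{"f":60,"gx":20,"kja":0,"odr":15,"tt":48},[52,28,67]],"o":[[30,2,23],{"c":34,"icg":32,"wi":45,"xfz":81,"zm":70},{"fqs":86,"qnh":23,"upc":53},{"b":18,"dl":71,"n":80,"p":46}]}
After op 11 (replace /o/1/wi 58): {"lj":[[94,6],{"f":60,"gx":20,"kja":0,"odr":15,"tt":48},[52,28,67]],"o":[[30,2,23],{"c":34,"icg":32,"wi":58,"xfz":81,"zm":70},{"fqs":86,"qnh":23,"upc":53},{"b":18,"dl":71,"n":80,"p":46}]}
After op 12 (remove /o/3/dl): {"lj":[[94,6],{"f":60,"gx":20,"kja":0,"odr":15,"tt":48},[52,28,67]],"o":[[30,2,23],{"c":34,"icg":32,"wi":58,"xfz":81,"zm":70},{"fqs":86,"qnh":23,"upc":53},{"b":18,"n":80,"p":46}]}
After op 13 (add /lj/2/1 11): {"lj":[[94,6],{"f":60,"gx":20,"kja":0,"odr":15,"tt":48},[52,11,28,67]],"o":[[30,2,23],{"c":34,"icg":32,"wi":58,"xfz":81,"zm":70},{"fqs":86,"qnh":23,"upc":53},{"b":18,"n":80,"p":46}]}
After op 14 (remove /o/1/wi): {"lj":[[94,6],{"f":60,"gx":20,"kja":0,"odr":15,"tt":48},[52,11,28,67]],"o":[[30,2,23],{"c":34,"icg":32,"xfz":81,"zm":70},{"fqs":86,"qnh":23,"upc":53},{"b":18,"n":80,"p":46}]}
After op 15 (replace /o/1/c 20): {"lj":[[94,6],{"f":60,"gx":20,"kja":0,"odr":15,"tt":48},[52,11,28,67]],"o":[[30,2,23],{"c":20,"icg":32,"xfz":81,"zm":70},{"fqs":86,"qnh":23,"upc":53},{"b":18,"n":80,"p":46}]}
After op 16 (add /lj/0/1 5): {"lj":[[94,5,6],{"f":60,"gx":20,"kja":0,"odr":15,"tt":48},[52,11,28,67]],"o":[[30,2,23],{"c":20,"icg":32,"xfz":81,"zm":70},{"fqs":86,"qnh":23,"upc":53},{"b":18,"n":80,"p":46}]}
After op 17 (add /o/0/2 37): {"lj":[[94,5,6],{"f":60,"gx":20,"kja":0,"odr":15,"tt":48},[52,11,28,67]],"o":[[30,2,37,23],{"c":20,"icg":32,"xfz":81,"zm":70},{"fqs":86,"qnh":23,"upc":53},{"b":18,"n":80,"p":46}]}
After op 18 (add /lj/3 7): {"lj":[[94,5,6],{"f":60,"gx":20,"kja":0,"odr":15,"tt":48},[52,11,28,67],7],"o":[[30,2,37,23],{"c":20,"icg":32,"xfz":81,"zm":70},{"fqs":86,"qnh":23,"upc":53},{"b":18,"n":80,"p":46}]}
After op 19 (remove /o/1): {"lj":[[94,5,6],{"f":60,"gx":20,"kja":0,"odr":15,"tt":48},[52,11,28,67],7],"o":[[30,2,37,23],{"fqs":86,"qnh":23,"upc":53},{"b":18,"n":80,"p":46}]}
After op 20 (remove /o): {"lj":[[94,5,6],{"f":60,"gx":20,"kja":0,"odr":15,"tt":48},[52,11,28,67],7]}

Answer: {"lj":[[94,5,6],{"f":60,"gx":20,"kja":0,"odr":15,"tt":48},[52,11,28,67],7]}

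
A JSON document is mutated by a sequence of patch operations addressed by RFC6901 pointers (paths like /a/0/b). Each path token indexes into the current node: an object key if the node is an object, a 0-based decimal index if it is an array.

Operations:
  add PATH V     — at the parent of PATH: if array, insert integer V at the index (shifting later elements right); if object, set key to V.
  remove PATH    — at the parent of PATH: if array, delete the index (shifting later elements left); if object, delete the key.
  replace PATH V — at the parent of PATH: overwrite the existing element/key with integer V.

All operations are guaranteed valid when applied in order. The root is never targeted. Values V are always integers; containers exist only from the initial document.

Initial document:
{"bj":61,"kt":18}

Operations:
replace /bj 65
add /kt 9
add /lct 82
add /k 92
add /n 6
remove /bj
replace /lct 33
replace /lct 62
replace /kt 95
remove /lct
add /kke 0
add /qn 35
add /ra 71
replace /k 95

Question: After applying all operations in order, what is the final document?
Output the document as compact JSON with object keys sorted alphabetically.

After op 1 (replace /bj 65): {"bj":65,"kt":18}
After op 2 (add /kt 9): {"bj":65,"kt":9}
After op 3 (add /lct 82): {"bj":65,"kt":9,"lct":82}
After op 4 (add /k 92): {"bj":65,"k":92,"kt":9,"lct":82}
After op 5 (add /n 6): {"bj":65,"k":92,"kt":9,"lct":82,"n":6}
After op 6 (remove /bj): {"k":92,"kt":9,"lct":82,"n":6}
After op 7 (replace /lct 33): {"k":92,"kt":9,"lct":33,"n":6}
After op 8 (replace /lct 62): {"k":92,"kt":9,"lct":62,"n":6}
After op 9 (replace /kt 95): {"k":92,"kt":95,"lct":62,"n":6}
After op 10 (remove /lct): {"k":92,"kt":95,"n":6}
After op 11 (add /kke 0): {"k":92,"kke":0,"kt":95,"n":6}
After op 12 (add /qn 35): {"k":92,"kke":0,"kt":95,"n":6,"qn":35}
After op 13 (add /ra 71): {"k":92,"kke":0,"kt":95,"n":6,"qn":35,"ra":71}
After op 14 (replace /k 95): {"k":95,"kke":0,"kt":95,"n":6,"qn":35,"ra":71}

Answer: {"k":95,"kke":0,"kt":95,"n":6,"qn":35,"ra":71}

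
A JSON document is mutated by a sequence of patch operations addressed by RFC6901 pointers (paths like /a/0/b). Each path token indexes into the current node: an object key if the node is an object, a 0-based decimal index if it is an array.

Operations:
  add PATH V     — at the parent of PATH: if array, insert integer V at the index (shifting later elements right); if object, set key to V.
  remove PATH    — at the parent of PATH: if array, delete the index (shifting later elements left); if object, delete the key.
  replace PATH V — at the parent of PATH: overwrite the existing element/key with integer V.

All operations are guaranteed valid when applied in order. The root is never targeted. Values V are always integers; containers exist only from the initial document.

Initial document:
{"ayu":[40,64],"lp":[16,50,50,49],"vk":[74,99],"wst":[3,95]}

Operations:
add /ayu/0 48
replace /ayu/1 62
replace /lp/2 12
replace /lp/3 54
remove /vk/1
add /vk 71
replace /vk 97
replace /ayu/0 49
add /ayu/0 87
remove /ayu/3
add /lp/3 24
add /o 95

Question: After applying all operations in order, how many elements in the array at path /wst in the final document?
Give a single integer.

Answer: 2

Derivation:
After op 1 (add /ayu/0 48): {"ayu":[48,40,64],"lp":[16,50,50,49],"vk":[74,99],"wst":[3,95]}
After op 2 (replace /ayu/1 62): {"ayu":[48,62,64],"lp":[16,50,50,49],"vk":[74,99],"wst":[3,95]}
After op 3 (replace /lp/2 12): {"ayu":[48,62,64],"lp":[16,50,12,49],"vk":[74,99],"wst":[3,95]}
After op 4 (replace /lp/3 54): {"ayu":[48,62,64],"lp":[16,50,12,54],"vk":[74,99],"wst":[3,95]}
After op 5 (remove /vk/1): {"ayu":[48,62,64],"lp":[16,50,12,54],"vk":[74],"wst":[3,95]}
After op 6 (add /vk 71): {"ayu":[48,62,64],"lp":[16,50,12,54],"vk":71,"wst":[3,95]}
After op 7 (replace /vk 97): {"ayu":[48,62,64],"lp":[16,50,12,54],"vk":97,"wst":[3,95]}
After op 8 (replace /ayu/0 49): {"ayu":[49,62,64],"lp":[16,50,12,54],"vk":97,"wst":[3,95]}
After op 9 (add /ayu/0 87): {"ayu":[87,49,62,64],"lp":[16,50,12,54],"vk":97,"wst":[3,95]}
After op 10 (remove /ayu/3): {"ayu":[87,49,62],"lp":[16,50,12,54],"vk":97,"wst":[3,95]}
After op 11 (add /lp/3 24): {"ayu":[87,49,62],"lp":[16,50,12,24,54],"vk":97,"wst":[3,95]}
After op 12 (add /o 95): {"ayu":[87,49,62],"lp":[16,50,12,24,54],"o":95,"vk":97,"wst":[3,95]}
Size at path /wst: 2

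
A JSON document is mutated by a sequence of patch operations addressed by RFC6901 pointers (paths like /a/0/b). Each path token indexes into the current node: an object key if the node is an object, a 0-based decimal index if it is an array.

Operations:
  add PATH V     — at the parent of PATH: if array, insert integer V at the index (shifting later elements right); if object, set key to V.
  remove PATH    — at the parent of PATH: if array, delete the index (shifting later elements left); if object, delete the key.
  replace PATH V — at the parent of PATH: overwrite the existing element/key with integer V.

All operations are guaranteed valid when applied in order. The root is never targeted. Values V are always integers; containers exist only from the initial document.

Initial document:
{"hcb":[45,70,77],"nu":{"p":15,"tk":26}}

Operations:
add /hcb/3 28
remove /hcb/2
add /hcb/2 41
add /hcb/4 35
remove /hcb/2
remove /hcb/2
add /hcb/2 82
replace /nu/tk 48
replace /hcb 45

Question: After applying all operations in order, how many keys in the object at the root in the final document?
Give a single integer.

After op 1 (add /hcb/3 28): {"hcb":[45,70,77,28],"nu":{"p":15,"tk":26}}
After op 2 (remove /hcb/2): {"hcb":[45,70,28],"nu":{"p":15,"tk":26}}
After op 3 (add /hcb/2 41): {"hcb":[45,70,41,28],"nu":{"p":15,"tk":26}}
After op 4 (add /hcb/4 35): {"hcb":[45,70,41,28,35],"nu":{"p":15,"tk":26}}
After op 5 (remove /hcb/2): {"hcb":[45,70,28,35],"nu":{"p":15,"tk":26}}
After op 6 (remove /hcb/2): {"hcb":[45,70,35],"nu":{"p":15,"tk":26}}
After op 7 (add /hcb/2 82): {"hcb":[45,70,82,35],"nu":{"p":15,"tk":26}}
After op 8 (replace /nu/tk 48): {"hcb":[45,70,82,35],"nu":{"p":15,"tk":48}}
After op 9 (replace /hcb 45): {"hcb":45,"nu":{"p":15,"tk":48}}
Size at the root: 2

Answer: 2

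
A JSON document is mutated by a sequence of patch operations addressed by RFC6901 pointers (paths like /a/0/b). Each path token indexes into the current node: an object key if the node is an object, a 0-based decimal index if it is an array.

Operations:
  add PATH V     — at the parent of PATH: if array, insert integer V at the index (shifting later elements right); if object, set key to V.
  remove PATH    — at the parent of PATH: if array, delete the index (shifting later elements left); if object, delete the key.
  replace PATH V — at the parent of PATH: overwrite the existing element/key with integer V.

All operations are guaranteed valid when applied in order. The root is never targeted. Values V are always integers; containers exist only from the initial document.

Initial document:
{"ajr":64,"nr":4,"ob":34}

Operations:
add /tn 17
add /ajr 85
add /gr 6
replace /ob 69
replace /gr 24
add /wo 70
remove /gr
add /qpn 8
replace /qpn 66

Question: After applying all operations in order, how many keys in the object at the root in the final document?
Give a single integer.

After op 1 (add /tn 17): {"ajr":64,"nr":4,"ob":34,"tn":17}
After op 2 (add /ajr 85): {"ajr":85,"nr":4,"ob":34,"tn":17}
After op 3 (add /gr 6): {"ajr":85,"gr":6,"nr":4,"ob":34,"tn":17}
After op 4 (replace /ob 69): {"ajr":85,"gr":6,"nr":4,"ob":69,"tn":17}
After op 5 (replace /gr 24): {"ajr":85,"gr":24,"nr":4,"ob":69,"tn":17}
After op 6 (add /wo 70): {"ajr":85,"gr":24,"nr":4,"ob":69,"tn":17,"wo":70}
After op 7 (remove /gr): {"ajr":85,"nr":4,"ob":69,"tn":17,"wo":70}
After op 8 (add /qpn 8): {"ajr":85,"nr":4,"ob":69,"qpn":8,"tn":17,"wo":70}
After op 9 (replace /qpn 66): {"ajr":85,"nr":4,"ob":69,"qpn":66,"tn":17,"wo":70}
Size at the root: 6

Answer: 6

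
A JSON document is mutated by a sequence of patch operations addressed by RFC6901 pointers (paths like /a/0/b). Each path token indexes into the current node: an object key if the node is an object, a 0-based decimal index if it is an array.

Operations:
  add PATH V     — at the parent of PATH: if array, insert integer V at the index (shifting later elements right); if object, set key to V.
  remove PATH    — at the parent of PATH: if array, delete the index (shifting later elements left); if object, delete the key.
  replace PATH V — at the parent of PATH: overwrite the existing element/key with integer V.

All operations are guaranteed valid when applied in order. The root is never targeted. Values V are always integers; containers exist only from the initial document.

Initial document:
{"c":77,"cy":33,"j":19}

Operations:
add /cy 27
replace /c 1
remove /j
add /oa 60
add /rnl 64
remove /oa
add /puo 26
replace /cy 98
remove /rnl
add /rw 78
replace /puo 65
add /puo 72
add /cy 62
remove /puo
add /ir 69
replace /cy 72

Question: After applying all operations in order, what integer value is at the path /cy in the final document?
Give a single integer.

Answer: 72

Derivation:
After op 1 (add /cy 27): {"c":77,"cy":27,"j":19}
After op 2 (replace /c 1): {"c":1,"cy":27,"j":19}
After op 3 (remove /j): {"c":1,"cy":27}
After op 4 (add /oa 60): {"c":1,"cy":27,"oa":60}
After op 5 (add /rnl 64): {"c":1,"cy":27,"oa":60,"rnl":64}
After op 6 (remove /oa): {"c":1,"cy":27,"rnl":64}
After op 7 (add /puo 26): {"c":1,"cy":27,"puo":26,"rnl":64}
After op 8 (replace /cy 98): {"c":1,"cy":98,"puo":26,"rnl":64}
After op 9 (remove /rnl): {"c":1,"cy":98,"puo":26}
After op 10 (add /rw 78): {"c":1,"cy":98,"puo":26,"rw":78}
After op 11 (replace /puo 65): {"c":1,"cy":98,"puo":65,"rw":78}
After op 12 (add /puo 72): {"c":1,"cy":98,"puo":72,"rw":78}
After op 13 (add /cy 62): {"c":1,"cy":62,"puo":72,"rw":78}
After op 14 (remove /puo): {"c":1,"cy":62,"rw":78}
After op 15 (add /ir 69): {"c":1,"cy":62,"ir":69,"rw":78}
After op 16 (replace /cy 72): {"c":1,"cy":72,"ir":69,"rw":78}
Value at /cy: 72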